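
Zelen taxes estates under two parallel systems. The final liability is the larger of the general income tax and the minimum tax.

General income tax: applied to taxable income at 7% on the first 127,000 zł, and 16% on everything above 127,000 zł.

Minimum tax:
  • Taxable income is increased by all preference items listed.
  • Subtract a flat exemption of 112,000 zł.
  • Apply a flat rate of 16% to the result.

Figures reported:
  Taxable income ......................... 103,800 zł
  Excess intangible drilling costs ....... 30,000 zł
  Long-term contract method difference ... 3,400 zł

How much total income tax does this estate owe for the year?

7,266 zł

Minimum tax:
  Adjusted income: 103,800 zł + 30,000 zł + 3,400 zł = 137,200 zł
  Less exemption 112,000 zł → base 25,200 zł
  25,200 zł × 16% = 4,032 zł

General income tax:
  103,800 zł × 7% = 7,266 zł

7,266 zł > 4,032 zł, so the general income tax governs.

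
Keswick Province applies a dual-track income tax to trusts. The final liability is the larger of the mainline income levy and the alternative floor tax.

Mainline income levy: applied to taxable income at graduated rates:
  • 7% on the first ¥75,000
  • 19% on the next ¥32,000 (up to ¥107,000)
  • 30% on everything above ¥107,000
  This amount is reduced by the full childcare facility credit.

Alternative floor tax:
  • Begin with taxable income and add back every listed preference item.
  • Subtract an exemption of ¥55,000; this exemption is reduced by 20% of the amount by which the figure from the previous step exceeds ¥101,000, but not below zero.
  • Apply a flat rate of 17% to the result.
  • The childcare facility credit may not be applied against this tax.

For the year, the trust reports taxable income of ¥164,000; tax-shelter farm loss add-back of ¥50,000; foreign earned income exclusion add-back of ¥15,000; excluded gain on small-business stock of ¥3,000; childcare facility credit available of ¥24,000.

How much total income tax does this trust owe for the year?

Mainline income levy:
  ¥75,000 × 7% = ¥5,250
  ¥32,000 × 19% = ¥6,080
  ¥57,000 × 30% = ¥17,100
  → ¥28,430
  Less childcare facility credit ¥24,000 → ¥4,430

Alternative floor tax:
  Adjusted income: ¥164,000 + ¥50,000 + ¥15,000 + ¥3,000 = ¥232,000
  Exemption: ¥55,000 − 20% × (¥232,000 − ¥101,000) = ¥55,000 − ¥26,200 = ¥28,800
  Base: ¥232,000 − ¥28,800 = ¥203,200
  ¥203,200 × 17% = ¥34,544

¥34,544 > ¥4,430, so the alternative floor tax is the binding amount.

¥34,544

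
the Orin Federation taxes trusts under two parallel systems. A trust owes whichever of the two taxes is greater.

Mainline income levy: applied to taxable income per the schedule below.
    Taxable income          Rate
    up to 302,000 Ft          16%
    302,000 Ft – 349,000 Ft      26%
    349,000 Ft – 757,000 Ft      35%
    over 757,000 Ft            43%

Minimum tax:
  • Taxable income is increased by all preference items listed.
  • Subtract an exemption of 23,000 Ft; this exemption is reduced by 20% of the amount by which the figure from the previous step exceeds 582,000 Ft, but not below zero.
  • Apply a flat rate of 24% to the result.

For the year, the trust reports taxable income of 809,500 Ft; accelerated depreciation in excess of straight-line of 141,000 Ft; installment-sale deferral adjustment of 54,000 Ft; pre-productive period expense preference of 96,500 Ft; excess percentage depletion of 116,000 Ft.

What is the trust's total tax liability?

292,080 Ft

Minimum tax:
  Adjusted income: 809,500 Ft + 141,000 Ft + 54,000 Ft + 96,500 Ft + 116,000 Ft = 1,217,000 Ft
  Exemption: 20% × (1,217,000 Ft − 582,000 Ft) = 127,000 Ft ≥ 23,000 Ft, so the exemption is fully phased out
  Base: 1,217,000 Ft − 0 Ft = 1,217,000 Ft
  1,217,000 Ft × 24% = 292,080 Ft

Mainline income levy:
  302,000 Ft × 16% = 48,320 Ft
  47,000 Ft × 26% = 12,220 Ft
  408,000 Ft × 35% = 142,800 Ft
  52,500 Ft × 43% = 22,575 Ft
  → 225,915 Ft

292,080 Ft > 225,915 Ft, so the minimum tax is the binding amount.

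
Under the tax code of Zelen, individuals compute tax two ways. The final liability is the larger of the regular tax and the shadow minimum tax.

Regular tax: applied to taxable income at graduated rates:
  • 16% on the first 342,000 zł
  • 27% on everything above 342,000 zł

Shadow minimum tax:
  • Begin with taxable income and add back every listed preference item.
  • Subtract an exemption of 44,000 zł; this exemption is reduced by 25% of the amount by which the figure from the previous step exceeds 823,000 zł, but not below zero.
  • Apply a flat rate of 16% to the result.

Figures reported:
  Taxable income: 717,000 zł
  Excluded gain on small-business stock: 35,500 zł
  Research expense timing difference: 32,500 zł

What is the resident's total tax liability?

Regular tax:
  342,000 zł × 16% = 54,720 zł
  375,000 zł × 27% = 101,250 zł
  → 155,970 zł

Shadow minimum tax:
  Adjusted income: 717,000 zł + 35,500 zł + 32,500 zł = 785,000 zł
  Exemption: 785,000 zł ≤ 823,000 zł, so full 44,000 zł applies
  Base: 785,000 zł − 44,000 zł = 741,000 zł
  741,000 zł × 16% = 118,560 zł

155,970 zł > 118,560 zł, so the regular tax governs.

155,970 zł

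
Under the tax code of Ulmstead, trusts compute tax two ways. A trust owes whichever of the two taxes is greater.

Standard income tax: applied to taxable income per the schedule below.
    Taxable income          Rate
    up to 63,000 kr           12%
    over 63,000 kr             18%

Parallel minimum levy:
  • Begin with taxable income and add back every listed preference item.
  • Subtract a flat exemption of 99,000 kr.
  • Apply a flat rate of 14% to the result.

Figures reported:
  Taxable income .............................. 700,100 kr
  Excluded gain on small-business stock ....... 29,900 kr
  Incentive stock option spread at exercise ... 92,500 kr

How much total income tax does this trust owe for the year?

122,238 kr

Standard income tax:
  63,000 kr × 12% = 7,560 kr
  637,100 kr × 18% = 114,678 kr
  → 122,238 kr

Parallel minimum levy:
  Adjusted income: 700,100 kr + 29,900 kr + 92,500 kr = 822,500 kr
  Less exemption 99,000 kr → base 723,500 kr
  723,500 kr × 14% = 101,290 kr

122,238 kr > 101,290 kr, so the standard income tax governs.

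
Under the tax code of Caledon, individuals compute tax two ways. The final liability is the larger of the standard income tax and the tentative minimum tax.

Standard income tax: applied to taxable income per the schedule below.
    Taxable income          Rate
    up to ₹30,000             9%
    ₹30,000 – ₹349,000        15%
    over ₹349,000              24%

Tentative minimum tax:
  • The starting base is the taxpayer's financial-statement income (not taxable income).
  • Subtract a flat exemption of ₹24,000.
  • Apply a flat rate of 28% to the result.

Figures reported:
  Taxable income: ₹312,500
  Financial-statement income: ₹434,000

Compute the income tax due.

Standard income tax:
  ₹30,000 × 9% = ₹2,700
  ₹282,500 × 15% = ₹42,375
  → ₹45,075

Tentative minimum tax:
  Base (financial-statement income): ₹434,000
  Less exemption ₹24,000 → base ₹410,000
  ₹410,000 × 28% = ₹114,800

₹114,800 > ₹45,075, so the tentative minimum tax is the binding amount.

₹114,800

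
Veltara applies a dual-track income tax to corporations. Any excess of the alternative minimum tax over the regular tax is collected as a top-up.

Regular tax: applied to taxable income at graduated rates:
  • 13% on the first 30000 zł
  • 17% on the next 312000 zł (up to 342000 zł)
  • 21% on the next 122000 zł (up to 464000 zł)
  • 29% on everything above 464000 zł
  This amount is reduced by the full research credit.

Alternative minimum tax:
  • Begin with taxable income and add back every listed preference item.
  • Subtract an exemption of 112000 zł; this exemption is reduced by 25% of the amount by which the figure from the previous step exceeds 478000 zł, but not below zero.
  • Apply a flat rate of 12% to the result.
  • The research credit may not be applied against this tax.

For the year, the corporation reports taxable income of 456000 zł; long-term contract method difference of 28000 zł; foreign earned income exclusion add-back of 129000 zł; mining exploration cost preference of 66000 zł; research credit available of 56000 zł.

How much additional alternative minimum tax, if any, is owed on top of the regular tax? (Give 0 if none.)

Regular tax:
  30000 zł × 13% = 3900 zł
  312000 zł × 17% = 53040 zł
  114000 zł × 21% = 23940 zł
  → 80880 zł
  Less research credit 56000 zł → 24880 zł

Alternative minimum tax:
  Adjusted income: 456000 zł + 28000 zł + 129000 zł + 66000 zł = 679000 zł
  Exemption: 112000 zł − 25% × (679000 zł − 478000 zł) = 112000 zł − 50250 zł = 61750 zł
  Base: 679000 zł − 61750 zł = 617250 zł
  617250 zł × 12% = 74070 zł

Excess of alternative minimum tax over regular tax: 74070 zł − 24880 zł = 49190 zł.

49190 zł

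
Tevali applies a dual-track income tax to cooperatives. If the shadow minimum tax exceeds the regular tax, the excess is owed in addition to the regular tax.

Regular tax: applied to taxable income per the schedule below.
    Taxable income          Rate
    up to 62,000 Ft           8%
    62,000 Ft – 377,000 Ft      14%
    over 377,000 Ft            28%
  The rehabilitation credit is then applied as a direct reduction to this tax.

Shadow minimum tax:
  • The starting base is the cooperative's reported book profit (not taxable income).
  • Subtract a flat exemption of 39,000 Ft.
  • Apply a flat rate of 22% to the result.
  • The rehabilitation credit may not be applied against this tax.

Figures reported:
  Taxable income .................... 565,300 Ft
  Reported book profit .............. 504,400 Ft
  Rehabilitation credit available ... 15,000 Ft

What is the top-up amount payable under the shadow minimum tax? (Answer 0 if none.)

Regular tax:
  62,000 Ft × 8% = 4,960 Ft
  315,000 Ft × 14% = 44,100 Ft
  188,300 Ft × 28% = 52,724 Ft
  → 101,784 Ft
  Less rehabilitation credit 15,000 Ft → 86,784 Ft

Shadow minimum tax:
  Base (reported book profit): 504,400 Ft
  Less exemption 39,000 Ft → base 465,400 Ft
  465,400 Ft × 22% = 102,388 Ft

Excess of shadow minimum tax over regular tax: 102,388 Ft − 86,784 Ft = 15,604 Ft.

15,604 Ft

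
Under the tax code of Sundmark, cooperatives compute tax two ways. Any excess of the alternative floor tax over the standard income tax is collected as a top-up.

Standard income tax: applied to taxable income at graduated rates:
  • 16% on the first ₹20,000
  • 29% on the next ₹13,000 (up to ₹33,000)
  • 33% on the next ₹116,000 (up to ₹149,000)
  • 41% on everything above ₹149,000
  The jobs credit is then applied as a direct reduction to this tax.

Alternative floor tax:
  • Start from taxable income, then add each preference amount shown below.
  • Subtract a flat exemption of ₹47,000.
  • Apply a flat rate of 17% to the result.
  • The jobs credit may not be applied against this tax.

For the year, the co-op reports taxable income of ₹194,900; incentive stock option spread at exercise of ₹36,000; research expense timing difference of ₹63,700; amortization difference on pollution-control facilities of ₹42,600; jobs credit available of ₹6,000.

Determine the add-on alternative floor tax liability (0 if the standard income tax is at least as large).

₹0

Standard income tax:
  ₹20,000 × 16% = ₹3,200
  ₹13,000 × 29% = ₹3,770
  ₹116,000 × 33% = ₹38,280
  ₹45,900 × 41% = ₹18,819
  → ₹64,069
  Less jobs credit ₹6,000 → ₹58,069

Alternative floor tax:
  Adjusted income: ₹194,900 + ₹36,000 + ₹63,700 + ₹42,600 = ₹337,200
  Less exemption ₹47,000 → base ₹290,200
  ₹290,200 × 17% = ₹49,334

₹49,334 ≤ ₹58,069, so no add-on is due.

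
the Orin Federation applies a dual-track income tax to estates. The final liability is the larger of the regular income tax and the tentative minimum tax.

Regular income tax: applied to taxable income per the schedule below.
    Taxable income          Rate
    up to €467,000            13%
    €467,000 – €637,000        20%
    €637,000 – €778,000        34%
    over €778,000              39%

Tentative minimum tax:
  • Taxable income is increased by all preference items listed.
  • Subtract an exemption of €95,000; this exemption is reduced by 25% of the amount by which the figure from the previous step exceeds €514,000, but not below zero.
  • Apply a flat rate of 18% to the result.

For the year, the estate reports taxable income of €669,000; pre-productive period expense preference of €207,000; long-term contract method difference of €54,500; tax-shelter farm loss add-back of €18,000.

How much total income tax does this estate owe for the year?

Tentative minimum tax:
  Adjusted income: €669,000 + €207,000 + €54,500 + €18,000 = €948,500
  Exemption: 25% × (€948,500 − €514,000) = €108,625 ≥ €95,000, so the exemption is fully phased out
  Base: €948,500 − €0 = €948,500
  €948,500 × 18% = €170,730

Regular income tax:
  €467,000 × 13% = €60,710
  €170,000 × 20% = €34,000
  €32,000 × 34% = €10,880
  → €105,590

€170,730 > €105,590, so the tentative minimum tax is the binding amount.

€170,730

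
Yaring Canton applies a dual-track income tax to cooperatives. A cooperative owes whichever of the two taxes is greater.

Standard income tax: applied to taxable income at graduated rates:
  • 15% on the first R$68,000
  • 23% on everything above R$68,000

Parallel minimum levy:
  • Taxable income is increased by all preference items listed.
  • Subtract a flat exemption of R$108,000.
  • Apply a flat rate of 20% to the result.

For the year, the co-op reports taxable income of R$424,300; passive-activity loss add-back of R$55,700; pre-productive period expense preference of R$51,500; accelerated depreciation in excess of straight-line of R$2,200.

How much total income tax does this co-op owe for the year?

Parallel minimum levy:
  Adjusted income: R$424,300 + R$55,700 + R$51,500 + R$2,200 = R$533,700
  Less exemption R$108,000 → base R$425,700
  R$425,700 × 20% = R$85,140

Standard income tax:
  R$68,000 × 15% = R$10,200
  R$356,300 × 23% = R$81,949
  → R$92,149

R$92,149 > R$85,140, so the standard income tax governs.

R$92,149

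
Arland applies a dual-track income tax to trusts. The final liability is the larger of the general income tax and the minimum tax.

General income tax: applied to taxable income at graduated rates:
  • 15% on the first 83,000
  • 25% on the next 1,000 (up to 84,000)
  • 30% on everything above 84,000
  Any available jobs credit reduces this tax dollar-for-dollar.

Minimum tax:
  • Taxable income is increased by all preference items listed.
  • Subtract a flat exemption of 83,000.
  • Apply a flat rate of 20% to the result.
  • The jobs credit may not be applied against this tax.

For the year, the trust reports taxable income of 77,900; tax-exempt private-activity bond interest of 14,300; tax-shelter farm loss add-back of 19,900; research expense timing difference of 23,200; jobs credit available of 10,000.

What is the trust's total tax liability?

General income tax:
  77,900 × 15% = 11,685
  Less jobs credit 10,000 → 1,685

Minimum tax:
  Adjusted income: 77,900 + 14,300 + 19,900 + 23,200 = 135,300
  Less exemption 83,000 → base 52,300
  52,300 × 20% = 10,460

10,460 > 1,685, so the minimum tax is the binding amount.

10,460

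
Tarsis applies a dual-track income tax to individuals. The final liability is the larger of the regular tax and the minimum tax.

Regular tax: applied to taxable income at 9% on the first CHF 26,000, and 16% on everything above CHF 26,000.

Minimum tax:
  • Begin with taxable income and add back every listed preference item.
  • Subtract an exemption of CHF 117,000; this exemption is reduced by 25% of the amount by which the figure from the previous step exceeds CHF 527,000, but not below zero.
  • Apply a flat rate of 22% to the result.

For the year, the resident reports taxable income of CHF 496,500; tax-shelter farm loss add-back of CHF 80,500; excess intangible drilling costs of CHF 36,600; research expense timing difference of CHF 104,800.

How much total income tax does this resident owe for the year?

Minimum tax:
  Adjusted income: CHF 496,500 + CHF 80,500 + CHF 36,600 + CHF 104,800 = CHF 718,400
  Exemption: CHF 117,000 − 25% × (CHF 718,400 − CHF 527,000) = CHF 117,000 − CHF 47,850 = CHF 69,150
  Base: CHF 718,400 − CHF 69,150 = CHF 649,250
  CHF 649,250 × 22% = CHF 142,835

Regular tax:
  CHF 26,000 × 9% = CHF 2,340
  CHF 470,500 × 16% = CHF 75,280
  → CHF 77,620

CHF 142,835 > CHF 77,620, so the minimum tax is the binding amount.

CHF 142,835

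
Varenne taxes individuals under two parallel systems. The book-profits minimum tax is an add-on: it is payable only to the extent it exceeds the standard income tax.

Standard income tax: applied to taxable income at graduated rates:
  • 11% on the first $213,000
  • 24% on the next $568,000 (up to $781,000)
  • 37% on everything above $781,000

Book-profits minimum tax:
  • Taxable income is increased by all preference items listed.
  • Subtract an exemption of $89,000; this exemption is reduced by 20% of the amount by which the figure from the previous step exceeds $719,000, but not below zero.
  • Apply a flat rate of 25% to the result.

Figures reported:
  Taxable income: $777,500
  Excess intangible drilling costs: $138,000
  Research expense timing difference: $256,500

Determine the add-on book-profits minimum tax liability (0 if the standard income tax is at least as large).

$134,090

Standard income tax:
  $213,000 × 11% = $23,430
  $564,500 × 24% = $135,480
  → $158,910

Book-profits minimum tax:
  Adjusted income: $777,500 + $138,000 + $256,500 = $1,172,000
  Exemption: 20% × ($1,172,000 − $719,000) = $90,600 ≥ $89,000, so the exemption is fully phased out
  Base: $1,172,000 − $0 = $1,172,000
  $1,172,000 × 25% = $293,000

Excess of book-profits minimum tax over standard income tax: $293,000 − $158,910 = $134,090.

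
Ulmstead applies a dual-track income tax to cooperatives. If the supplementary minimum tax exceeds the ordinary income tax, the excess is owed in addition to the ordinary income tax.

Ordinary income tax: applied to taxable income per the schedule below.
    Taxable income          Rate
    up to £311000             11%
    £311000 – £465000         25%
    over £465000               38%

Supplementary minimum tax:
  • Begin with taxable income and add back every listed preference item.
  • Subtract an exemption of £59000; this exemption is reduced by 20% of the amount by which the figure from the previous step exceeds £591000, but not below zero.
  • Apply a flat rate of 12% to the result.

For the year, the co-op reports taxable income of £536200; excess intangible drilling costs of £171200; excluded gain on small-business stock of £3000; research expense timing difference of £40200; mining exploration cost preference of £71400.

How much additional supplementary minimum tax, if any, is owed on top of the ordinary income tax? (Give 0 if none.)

Ordinary income tax:
  £311000 × 11% = £34210
  £154000 × 25% = £38500
  £71200 × 38% = £27056
  → £99766

Supplementary minimum tax:
  Adjusted income: £536200 + £171200 + £3000 + £40200 + £71400 = £822000
  Exemption: £59000 − 20% × (£822000 − £591000) = £59000 − £46200 = £12800
  Base: £822000 − £12800 = £809200
  £809200 × 12% = £97104

£97104 ≤ £99766, so no add-on is due.

£0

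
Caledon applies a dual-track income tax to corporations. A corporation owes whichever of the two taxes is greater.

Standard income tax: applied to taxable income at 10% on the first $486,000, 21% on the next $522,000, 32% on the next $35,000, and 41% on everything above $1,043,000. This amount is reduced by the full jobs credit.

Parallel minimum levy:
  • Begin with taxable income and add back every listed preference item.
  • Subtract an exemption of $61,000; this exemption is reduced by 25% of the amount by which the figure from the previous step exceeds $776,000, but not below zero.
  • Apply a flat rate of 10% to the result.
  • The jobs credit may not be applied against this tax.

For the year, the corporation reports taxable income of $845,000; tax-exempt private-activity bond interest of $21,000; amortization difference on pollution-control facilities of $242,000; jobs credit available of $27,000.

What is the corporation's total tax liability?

Parallel minimum levy:
  Adjusted income: $845,000 + $21,000 + $242,000 = $1,108,000
  Exemption: 25% × ($1,108,000 − $776,000) = $83,000 ≥ $61,000, so the exemption is fully phased out
  Base: $1,108,000 − $0 = $1,108,000
  $1,108,000 × 10% = $110,800

Standard income tax:
  $486,000 × 10% = $48,600
  $359,000 × 21% = $75,390
  → $123,990
  Less jobs credit $27,000 → $96,990

$110,800 > $96,990, so the parallel minimum levy is the binding amount.

$110,800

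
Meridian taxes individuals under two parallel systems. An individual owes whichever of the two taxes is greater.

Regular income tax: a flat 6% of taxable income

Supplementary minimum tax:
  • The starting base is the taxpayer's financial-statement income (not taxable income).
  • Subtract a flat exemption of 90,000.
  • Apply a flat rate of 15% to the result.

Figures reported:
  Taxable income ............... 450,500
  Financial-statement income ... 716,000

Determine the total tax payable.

Regular income tax:
  450,500 × 6% = 27,030

Supplementary minimum tax:
  Base (financial-statement income): 716,000
  Less exemption 90,000 → base 626,000
  626,000 × 15% = 93,900

93,900 > 27,030, so the supplementary minimum tax is the binding amount.

93,900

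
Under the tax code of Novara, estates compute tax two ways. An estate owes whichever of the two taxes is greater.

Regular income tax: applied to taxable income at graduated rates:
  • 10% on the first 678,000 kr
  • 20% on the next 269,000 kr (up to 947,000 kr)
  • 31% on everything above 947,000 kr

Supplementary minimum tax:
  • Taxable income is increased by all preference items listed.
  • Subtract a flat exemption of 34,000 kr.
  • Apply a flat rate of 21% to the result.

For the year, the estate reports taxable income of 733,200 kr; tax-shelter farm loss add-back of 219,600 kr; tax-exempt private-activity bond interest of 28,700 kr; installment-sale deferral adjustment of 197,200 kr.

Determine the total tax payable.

240,387 kr

Supplementary minimum tax:
  Adjusted income: 733,200 kr + 219,600 kr + 28,700 kr + 197,200 kr = 1,178,700 kr
  Less exemption 34,000 kr → base 1,144,700 kr
  1,144,700 kr × 21% = 240,387 kr

Regular income tax:
  678,000 kr × 10% = 67,800 kr
  55,200 kr × 20% = 11,040 kr
  → 78,840 kr

240,387 kr > 78,840 kr, so the supplementary minimum tax is the binding amount.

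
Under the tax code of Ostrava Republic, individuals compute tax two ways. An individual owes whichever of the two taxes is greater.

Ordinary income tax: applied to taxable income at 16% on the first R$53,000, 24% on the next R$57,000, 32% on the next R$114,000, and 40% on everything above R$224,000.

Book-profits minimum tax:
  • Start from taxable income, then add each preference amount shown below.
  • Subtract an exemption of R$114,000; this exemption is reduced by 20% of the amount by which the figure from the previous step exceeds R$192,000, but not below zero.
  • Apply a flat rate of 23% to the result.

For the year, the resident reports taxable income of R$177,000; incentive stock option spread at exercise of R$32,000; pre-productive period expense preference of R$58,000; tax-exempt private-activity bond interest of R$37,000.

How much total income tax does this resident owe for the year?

R$48,852

Ordinary income tax:
  R$53,000 × 16% = R$8,480
  R$57,000 × 24% = R$13,680
  R$67,000 × 32% = R$21,440
  → R$43,600

Book-profits minimum tax:
  Adjusted income: R$177,000 + R$32,000 + R$58,000 + R$37,000 = R$304,000
  Exemption: R$114,000 − 20% × (R$304,000 − R$192,000) = R$114,000 − R$22,400 = R$91,600
  Base: R$304,000 − R$91,600 = R$212,400
  R$212,400 × 23% = R$48,852

R$48,852 > R$43,600, so the book-profits minimum tax is the binding amount.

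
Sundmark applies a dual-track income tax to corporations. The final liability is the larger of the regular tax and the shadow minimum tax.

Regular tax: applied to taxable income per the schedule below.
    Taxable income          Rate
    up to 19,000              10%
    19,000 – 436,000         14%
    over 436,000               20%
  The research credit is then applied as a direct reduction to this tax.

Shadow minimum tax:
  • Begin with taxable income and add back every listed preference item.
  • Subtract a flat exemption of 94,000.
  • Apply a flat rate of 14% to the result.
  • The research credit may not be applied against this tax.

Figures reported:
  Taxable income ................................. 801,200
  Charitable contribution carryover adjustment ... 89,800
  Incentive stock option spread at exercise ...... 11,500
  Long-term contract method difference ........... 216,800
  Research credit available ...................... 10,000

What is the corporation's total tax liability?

143,542

Regular tax:
  19,000 × 10% = 1,900
  417,000 × 14% = 58,380
  365,200 × 20% = 73,040
  → 133,320
  Less research credit 10,000 → 123,320

Shadow minimum tax:
  Adjusted income: 801,200 + 89,800 + 11,500 + 216,800 = 1,119,300
  Less exemption 94,000 → base 1,025,300
  1,025,300 × 14% = 143,542

143,542 > 123,320, so the shadow minimum tax is the binding amount.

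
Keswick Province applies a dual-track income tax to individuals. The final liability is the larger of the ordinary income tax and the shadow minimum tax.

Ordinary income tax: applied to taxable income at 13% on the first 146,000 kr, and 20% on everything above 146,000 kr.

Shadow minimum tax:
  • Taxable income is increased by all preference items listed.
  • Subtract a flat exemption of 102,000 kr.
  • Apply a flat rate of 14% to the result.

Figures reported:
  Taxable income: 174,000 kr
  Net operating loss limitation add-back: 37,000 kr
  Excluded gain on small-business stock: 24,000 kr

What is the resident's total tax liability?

Shadow minimum tax:
  Adjusted income: 174,000 kr + 37,000 kr + 24,000 kr = 235,000 kr
  Less exemption 102,000 kr → base 133,000 kr
  133,000 kr × 14% = 18,620 kr

Ordinary income tax:
  146,000 kr × 13% = 18,980 kr
  28,000 kr × 20% = 5,600 kr
  → 24,580 kr

24,580 kr > 18,620 kr, so the ordinary income tax governs.

24,580 kr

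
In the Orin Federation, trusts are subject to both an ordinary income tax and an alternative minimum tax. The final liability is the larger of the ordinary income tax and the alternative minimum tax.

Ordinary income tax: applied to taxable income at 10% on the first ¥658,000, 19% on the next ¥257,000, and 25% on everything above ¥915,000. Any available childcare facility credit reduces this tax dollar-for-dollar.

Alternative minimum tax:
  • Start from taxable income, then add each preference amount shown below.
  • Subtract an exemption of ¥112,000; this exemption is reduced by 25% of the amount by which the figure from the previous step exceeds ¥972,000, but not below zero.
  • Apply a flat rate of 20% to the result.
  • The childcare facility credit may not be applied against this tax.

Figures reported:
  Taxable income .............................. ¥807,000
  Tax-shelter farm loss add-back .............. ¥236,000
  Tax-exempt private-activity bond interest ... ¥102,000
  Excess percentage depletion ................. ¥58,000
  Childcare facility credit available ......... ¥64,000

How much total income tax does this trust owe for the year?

Ordinary income tax:
  ¥658,000 × 10% = ¥65,800
  ¥149,000 × 19% = ¥28,310
  → ¥94,110
  Less childcare facility credit ¥64,000 → ¥30,110

Alternative minimum tax:
  Adjusted income: ¥807,000 + ¥236,000 + ¥102,000 + ¥58,000 = ¥1,203,000
  Exemption: ¥112,000 − 25% × (¥1,203,000 − ¥972,000) = ¥112,000 − ¥57,750 = ¥54,250
  Base: ¥1,203,000 − ¥54,250 = ¥1,148,750
  ¥1,148,750 × 20% = ¥229,750

¥229,750 > ¥30,110, so the alternative minimum tax is the binding amount.

¥229,750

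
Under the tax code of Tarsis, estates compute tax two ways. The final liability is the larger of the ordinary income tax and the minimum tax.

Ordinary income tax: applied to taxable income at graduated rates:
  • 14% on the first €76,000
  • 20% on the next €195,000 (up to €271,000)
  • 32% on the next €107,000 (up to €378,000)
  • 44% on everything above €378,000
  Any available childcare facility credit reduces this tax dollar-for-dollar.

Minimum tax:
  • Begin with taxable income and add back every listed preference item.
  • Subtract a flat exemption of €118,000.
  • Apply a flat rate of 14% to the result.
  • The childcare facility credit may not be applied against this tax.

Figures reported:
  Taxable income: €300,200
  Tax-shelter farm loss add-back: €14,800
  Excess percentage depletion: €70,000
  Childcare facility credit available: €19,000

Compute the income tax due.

€39,984

Minimum tax:
  Adjusted income: €300,200 + €14,800 + €70,000 = €385,000
  Less exemption €118,000 → base €267,000
  €267,000 × 14% = €37,380

Ordinary income tax:
  €76,000 × 14% = €10,640
  €195,000 × 20% = €39,000
  €29,200 × 32% = €9,344
  → €58,984
  Less childcare facility credit €19,000 → €39,984

€39,984 > €37,380, so the ordinary income tax governs.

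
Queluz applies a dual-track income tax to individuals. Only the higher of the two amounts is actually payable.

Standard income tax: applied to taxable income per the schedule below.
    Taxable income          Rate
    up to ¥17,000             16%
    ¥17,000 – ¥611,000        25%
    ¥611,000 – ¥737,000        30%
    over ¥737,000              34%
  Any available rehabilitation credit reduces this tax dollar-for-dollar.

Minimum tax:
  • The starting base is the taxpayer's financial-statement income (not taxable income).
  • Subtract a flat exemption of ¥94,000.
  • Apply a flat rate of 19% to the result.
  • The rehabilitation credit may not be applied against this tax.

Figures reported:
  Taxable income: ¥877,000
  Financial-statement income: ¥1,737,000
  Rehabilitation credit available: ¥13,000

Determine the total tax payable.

¥312,170

Minimum tax:
  Base (financial-statement income): ¥1,737,000
  Less exemption ¥94,000 → base ¥1,643,000
  ¥1,643,000 × 19% = ¥312,170

Standard income tax:
  ¥17,000 × 16% = ¥2,720
  ¥594,000 × 25% = ¥148,500
  ¥126,000 × 30% = ¥37,800
  ¥140,000 × 34% = ¥47,600
  → ¥236,620
  Less rehabilitation credit ¥13,000 → ¥223,620

¥312,170 > ¥223,620, so the minimum tax is the binding amount.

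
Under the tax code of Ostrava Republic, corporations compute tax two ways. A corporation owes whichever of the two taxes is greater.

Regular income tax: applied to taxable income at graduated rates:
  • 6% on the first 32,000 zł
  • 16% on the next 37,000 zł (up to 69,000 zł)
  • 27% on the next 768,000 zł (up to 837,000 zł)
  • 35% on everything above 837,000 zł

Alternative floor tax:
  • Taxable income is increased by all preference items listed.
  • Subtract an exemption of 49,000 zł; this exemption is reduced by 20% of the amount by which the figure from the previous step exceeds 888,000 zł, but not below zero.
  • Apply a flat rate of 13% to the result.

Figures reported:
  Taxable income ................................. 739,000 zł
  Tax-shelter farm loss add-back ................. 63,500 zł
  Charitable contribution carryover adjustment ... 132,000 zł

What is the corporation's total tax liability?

188,740 zł

Alternative floor tax:
  Adjusted income: 739,000 zł + 63,500 zł + 132,000 zł = 934,500 zł
  Exemption: 49,000 zł − 20% × (934,500 zł − 888,000 zł) = 49,000 zł − 9,300 zł = 39,700 zł
  Base: 934,500 zł − 39,700 zł = 894,800 zł
  894,800 zł × 13% = 116,324 zł

Regular income tax:
  32,000 zł × 6% = 1,920 zł
  37,000 zł × 16% = 5,920 zł
  670,000 zł × 27% = 180,900 zł
  → 188,740 zł

188,740 zł > 116,324 zł, so the regular income tax governs.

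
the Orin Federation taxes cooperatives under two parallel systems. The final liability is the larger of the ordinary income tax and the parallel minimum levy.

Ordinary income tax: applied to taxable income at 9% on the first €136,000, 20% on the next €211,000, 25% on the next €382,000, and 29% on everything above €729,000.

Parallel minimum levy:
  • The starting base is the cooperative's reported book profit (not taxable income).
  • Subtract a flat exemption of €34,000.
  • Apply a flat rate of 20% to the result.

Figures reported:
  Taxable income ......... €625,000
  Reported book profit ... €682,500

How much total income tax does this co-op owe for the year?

Parallel minimum levy:
  Base (reported book profit): €682,500
  Less exemption €34,000 → base €648,500
  €648,500 × 20% = €129,700

Ordinary income tax:
  €136,000 × 9% = €12,240
  €211,000 × 20% = €42,200
  €278,000 × 25% = €69,500
  → €123,940

€129,700 > €123,940, so the parallel minimum levy is the binding amount.

€129,700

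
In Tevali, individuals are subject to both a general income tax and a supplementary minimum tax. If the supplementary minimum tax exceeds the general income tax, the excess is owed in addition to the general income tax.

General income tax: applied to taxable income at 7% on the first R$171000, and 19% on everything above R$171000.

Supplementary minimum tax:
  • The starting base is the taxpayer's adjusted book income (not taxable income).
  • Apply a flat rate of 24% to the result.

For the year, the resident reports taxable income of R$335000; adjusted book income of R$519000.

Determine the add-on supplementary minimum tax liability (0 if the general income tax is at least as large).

General income tax:
  R$171000 × 7% = R$11970
  R$164000 × 19% = R$31160
  → R$43130

Supplementary minimum tax:
  Base (adjusted book income): R$519000
  R$519000 × 24% = R$124560

Excess of supplementary minimum tax over general income tax: R$124560 − R$43130 = R$81430.

R$81430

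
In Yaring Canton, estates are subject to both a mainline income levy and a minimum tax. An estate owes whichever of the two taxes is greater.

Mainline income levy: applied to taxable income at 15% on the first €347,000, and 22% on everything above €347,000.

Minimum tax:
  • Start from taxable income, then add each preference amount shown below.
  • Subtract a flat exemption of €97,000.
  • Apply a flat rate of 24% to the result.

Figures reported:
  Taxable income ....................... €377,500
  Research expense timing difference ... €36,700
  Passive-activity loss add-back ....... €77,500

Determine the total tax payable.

Mainline income levy:
  €347,000 × 15% = €52,050
  €30,500 × 22% = €6,710
  → €58,760

Minimum tax:
  Adjusted income: €377,500 + €36,700 + €77,500 = €491,700
  Less exemption €97,000 → base €394,700
  €394,700 × 24% = €94,728

€94,728 > €58,760, so the minimum tax is the binding amount.

€94,728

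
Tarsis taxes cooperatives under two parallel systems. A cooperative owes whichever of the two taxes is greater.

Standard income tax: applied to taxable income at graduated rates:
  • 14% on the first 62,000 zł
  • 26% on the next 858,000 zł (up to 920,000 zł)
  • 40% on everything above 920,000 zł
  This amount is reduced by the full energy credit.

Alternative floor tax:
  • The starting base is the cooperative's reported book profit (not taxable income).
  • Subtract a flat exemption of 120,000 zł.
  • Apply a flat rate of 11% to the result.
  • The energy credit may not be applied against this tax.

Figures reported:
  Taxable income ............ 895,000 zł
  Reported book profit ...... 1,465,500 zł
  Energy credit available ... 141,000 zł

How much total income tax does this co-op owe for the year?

148,005 zł

Alternative floor tax:
  Base (reported book profit): 1,465,500 zł
  Less exemption 120,000 zł → base 1,345,500 zł
  1,345,500 zł × 11% = 148,005 zł

Standard income tax:
  62,000 zł × 14% = 8,680 zł
  833,000 zł × 26% = 216,580 zł
  → 225,260 zł
  Less energy credit 141,000 zł → 84,260 zł

148,005 zł > 84,260 zł, so the alternative floor tax is the binding amount.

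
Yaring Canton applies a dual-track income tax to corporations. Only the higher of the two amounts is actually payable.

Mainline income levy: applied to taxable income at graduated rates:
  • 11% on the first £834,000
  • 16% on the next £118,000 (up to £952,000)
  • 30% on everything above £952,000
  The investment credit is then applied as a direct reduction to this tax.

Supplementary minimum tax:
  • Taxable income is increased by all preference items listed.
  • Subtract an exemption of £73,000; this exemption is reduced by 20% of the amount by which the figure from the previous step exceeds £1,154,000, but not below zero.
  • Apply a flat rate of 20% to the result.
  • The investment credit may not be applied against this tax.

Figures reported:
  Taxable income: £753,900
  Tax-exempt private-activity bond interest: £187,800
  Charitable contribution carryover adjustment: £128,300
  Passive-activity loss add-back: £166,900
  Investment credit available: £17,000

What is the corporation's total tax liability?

£236,096

Supplementary minimum tax:
  Adjusted income: £753,900 + £187,800 + £128,300 + £166,900 = £1,236,900
  Exemption: £73,000 − 20% × (£1,236,900 − £1,154,000) = £73,000 − £16,580 = £56,420
  Base: £1,236,900 − £56,420 = £1,180,480
  £1,180,480 × 20% = £236,096

Mainline income levy:
  £753,900 × 11% = £82,929
  Less investment credit £17,000 → £65,929

£236,096 > £65,929, so the supplementary minimum tax is the binding amount.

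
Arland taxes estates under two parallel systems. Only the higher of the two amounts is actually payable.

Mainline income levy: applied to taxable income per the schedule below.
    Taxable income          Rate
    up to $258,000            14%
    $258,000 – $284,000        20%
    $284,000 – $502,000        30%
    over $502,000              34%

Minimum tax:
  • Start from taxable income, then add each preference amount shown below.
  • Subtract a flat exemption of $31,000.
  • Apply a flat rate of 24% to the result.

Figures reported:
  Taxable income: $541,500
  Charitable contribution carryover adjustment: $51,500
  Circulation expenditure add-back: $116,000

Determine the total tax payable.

Minimum tax:
  Adjusted income: $541,500 + $51,500 + $116,000 = $709,000
  Less exemption $31,000 → base $678,000
  $678,000 × 24% = $162,720

Mainline income levy:
  $258,000 × 14% = $36,120
  $26,000 × 20% = $5,200
  $218,000 × 30% = $65,400
  $39,500 × 34% = $13,430
  → $120,150

$162,720 > $120,150, so the minimum tax is the binding amount.

$162,720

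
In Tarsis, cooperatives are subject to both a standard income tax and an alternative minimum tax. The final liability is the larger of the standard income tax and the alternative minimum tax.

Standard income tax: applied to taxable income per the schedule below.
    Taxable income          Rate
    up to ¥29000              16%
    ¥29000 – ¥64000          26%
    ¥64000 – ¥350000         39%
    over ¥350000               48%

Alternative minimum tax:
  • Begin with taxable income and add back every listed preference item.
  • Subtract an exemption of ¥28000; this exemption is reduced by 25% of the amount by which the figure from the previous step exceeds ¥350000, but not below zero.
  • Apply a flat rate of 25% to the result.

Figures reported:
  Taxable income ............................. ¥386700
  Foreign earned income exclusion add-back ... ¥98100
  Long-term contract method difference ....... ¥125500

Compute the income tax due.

Standard income tax:
  ¥29000 × 16% = ¥4640
  ¥35000 × 26% = ¥9100
  ¥286000 × 39% = ¥111540
  ¥36700 × 48% = ¥17616
  → ¥142896

Alternative minimum tax:
  Adjusted income: ¥386700 + ¥98100 + ¥125500 = ¥610300
  Exemption: 25% × (¥610300 − ¥350000) = ¥65075 ≥ ¥28000, so the exemption is fully phased out
  Base: ¥610300 − ¥0 = ¥610300
  ¥610300 × 25% = ¥152575

¥152575 > ¥142896, so the alternative minimum tax is the binding amount.

¥152575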